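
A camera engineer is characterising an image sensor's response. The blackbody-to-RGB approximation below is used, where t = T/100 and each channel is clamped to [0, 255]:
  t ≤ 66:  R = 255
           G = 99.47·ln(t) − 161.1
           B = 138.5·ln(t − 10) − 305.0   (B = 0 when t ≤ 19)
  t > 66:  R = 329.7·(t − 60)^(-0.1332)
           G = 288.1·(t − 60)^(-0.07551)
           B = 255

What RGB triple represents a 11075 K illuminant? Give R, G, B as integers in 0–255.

t = 11075/100 = 110.75; the t > 66 branch applies.
R = 329.7·(110.75 − 60)^(-0.1332) = 329.7·50.75^(-0.1332) = 329.7·0.59270 = 195.414.
G = 288.1·(110.75 − 60)^(-0.07551) = 288.1·50.75^(-0.07551) = 288.1·0.74340 = 214.174.
B = 255 by definition for t > 66.
Rounded: (195, 214, 255).

R=195, G=214, B=255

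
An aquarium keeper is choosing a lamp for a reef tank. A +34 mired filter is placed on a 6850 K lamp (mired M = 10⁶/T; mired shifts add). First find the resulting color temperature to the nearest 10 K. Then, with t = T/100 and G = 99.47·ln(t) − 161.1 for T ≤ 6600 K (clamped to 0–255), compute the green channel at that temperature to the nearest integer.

239

M_in = 10⁶/6850 = 145.99; M_out = 145.99 + (+34) = 179.99.
T_out = 10⁶/179.99 = 5556.0 K → 5560 K; t = 55.6.
G = 99.47·ln 55.6 − 161.1 = 99.47·4.0182 − 161.1 = 238.589.
Rounded: 239.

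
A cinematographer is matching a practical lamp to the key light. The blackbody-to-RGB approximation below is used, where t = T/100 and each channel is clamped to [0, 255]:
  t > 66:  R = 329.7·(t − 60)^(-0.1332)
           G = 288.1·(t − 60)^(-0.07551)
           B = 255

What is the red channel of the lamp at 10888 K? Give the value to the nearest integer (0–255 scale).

t = 10888/100 = 108.88; the t > 66 branch applies.
R = 329.7·(108.88 − 60)^(-0.1332) = 329.7·48.88^(-0.1332) = 329.7·0.59567 = 196.393.
Rounded: 196.

196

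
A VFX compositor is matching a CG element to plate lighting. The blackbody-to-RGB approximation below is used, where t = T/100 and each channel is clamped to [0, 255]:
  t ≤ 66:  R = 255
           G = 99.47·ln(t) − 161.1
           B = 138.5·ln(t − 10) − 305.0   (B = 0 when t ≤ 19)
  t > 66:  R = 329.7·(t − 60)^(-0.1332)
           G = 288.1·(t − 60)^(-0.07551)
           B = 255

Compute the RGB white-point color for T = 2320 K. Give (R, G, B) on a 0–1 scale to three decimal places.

t = 2320/100 = 23.2; the t ≤ 66 branch applies.
R = 255 by definition for t ≤ 66.
G = 99.47·ln 23.2 − 161.1 = 99.47·3.1442 − 161.1 = 151.649.
B = 138.5·ln(23.2 − 10) − 305.0 = 138.5·ln 13.2 − 305.0 = 138.5·2.5802 − 305.0 = 52.360.
Dividing each by 255: (1.0000, 0.5947, 0.2053) → (1.000, 0.595, 0.205).

(1.000, 0.595, 0.205)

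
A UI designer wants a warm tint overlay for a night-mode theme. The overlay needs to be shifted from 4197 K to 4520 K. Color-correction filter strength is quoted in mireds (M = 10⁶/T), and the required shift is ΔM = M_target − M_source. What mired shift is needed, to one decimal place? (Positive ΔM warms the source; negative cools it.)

M_source = 10⁶/4197 = 238.265; M_target = 10⁶/4520 = 221.239.
ΔM = 221.239 − 238.265 = -17.026 → -17.0 mireds, a cooling shift.

-17.0 mireds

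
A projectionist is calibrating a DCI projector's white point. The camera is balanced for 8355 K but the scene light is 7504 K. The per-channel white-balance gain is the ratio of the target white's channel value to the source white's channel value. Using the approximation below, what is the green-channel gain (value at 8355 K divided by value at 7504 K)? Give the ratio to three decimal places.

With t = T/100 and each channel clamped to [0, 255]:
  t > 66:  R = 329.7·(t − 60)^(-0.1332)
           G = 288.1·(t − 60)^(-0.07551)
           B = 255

At 7504 K (t = 75.04):
  G = 288.1·(75.04 − 60)^(-0.07551) = 288.1·15.04^(-0.07551) = 288.1·0.81490 = 234.774.
At 8355 K (t = 83.55):
  G = 288.1·(83.55 − 60)^(-0.07551) = 288.1·23.55^(-0.07551) = 288.1·0.78777 = 226.957.
Gain = 226.957 / 234.774 = 0.9667 → 0.967.

0.967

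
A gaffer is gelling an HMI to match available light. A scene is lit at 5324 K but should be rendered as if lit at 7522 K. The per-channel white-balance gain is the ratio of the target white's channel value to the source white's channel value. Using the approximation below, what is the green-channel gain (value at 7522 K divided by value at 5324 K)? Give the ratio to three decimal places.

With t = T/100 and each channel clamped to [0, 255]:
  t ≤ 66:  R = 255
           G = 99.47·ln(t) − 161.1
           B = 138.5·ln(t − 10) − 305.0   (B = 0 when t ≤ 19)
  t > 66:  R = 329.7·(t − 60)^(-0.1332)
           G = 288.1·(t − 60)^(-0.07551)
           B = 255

1.001

At 5324 K (t = 53.24):
  G = 99.47·ln 53.24 − 161.1 = 99.47·3.9748 − 161.1 = 234.274.
At 7522 K (t = 75.22):
  G = 288.1·(75.22 − 60)^(-0.07551) = 288.1·15.22^(-0.07551) = 288.1·0.81417 = 234.563.
Gain = 234.563 / 234.274 = 1.0012 → 1.001.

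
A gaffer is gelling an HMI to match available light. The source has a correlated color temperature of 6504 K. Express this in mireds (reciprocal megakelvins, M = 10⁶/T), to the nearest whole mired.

M = 10⁶ / 6504 = 153.752 → 154 mireds.

154 mireds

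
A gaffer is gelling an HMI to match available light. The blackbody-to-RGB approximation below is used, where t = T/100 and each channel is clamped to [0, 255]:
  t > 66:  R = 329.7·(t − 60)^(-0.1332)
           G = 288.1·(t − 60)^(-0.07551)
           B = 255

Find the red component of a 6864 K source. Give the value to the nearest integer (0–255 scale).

t = 6864/100 = 68.64; the t > 66 branch applies.
R = 329.7·(68.64 − 60)^(-0.1332) = 329.7·8.64^(-0.1332) = 329.7·0.75034 = 247.386.
Rounded: 247.

247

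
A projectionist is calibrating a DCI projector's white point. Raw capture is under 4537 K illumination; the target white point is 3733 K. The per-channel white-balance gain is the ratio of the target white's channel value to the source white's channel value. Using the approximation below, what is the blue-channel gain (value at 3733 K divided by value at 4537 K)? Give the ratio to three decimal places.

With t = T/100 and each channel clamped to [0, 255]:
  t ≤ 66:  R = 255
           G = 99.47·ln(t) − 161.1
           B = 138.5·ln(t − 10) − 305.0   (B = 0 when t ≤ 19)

At 4537 K (t = 45.37):
  B = 138.5·ln(45.37 − 10) − 305.0 = 138.5·ln 35.37 − 305.0 = 138.5·3.5659 − 305.0 = 188.872.
At 3733 K (t = 37.33):
  B = 138.5·ln(37.33 − 10) − 305.0 = 138.5·ln 27.33 − 305.0 = 138.5·3.3080 − 305.0 = 153.156.
Gain = 153.156 / 188.872 = 0.8109 → 0.811.

0.811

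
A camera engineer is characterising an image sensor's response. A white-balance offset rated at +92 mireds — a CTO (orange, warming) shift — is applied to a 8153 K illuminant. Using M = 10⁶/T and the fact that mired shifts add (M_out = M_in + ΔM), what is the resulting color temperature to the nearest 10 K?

4660 K

M_in = 10⁶/8153 = 122.65 mireds.
M_out = 122.65 + (+92) = 214.65 mireds.
T_out = 10⁶/214.65 = 4658.7 K → 4660 K.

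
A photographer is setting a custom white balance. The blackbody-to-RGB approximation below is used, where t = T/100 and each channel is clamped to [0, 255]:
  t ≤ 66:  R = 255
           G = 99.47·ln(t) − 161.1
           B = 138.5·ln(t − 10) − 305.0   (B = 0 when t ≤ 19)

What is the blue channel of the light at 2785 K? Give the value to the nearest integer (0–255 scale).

t = 2785/100 = 27.85; the t ≤ 66 branch applies.
B = 138.5·ln(27.85 − 10) − 305.0 = 138.5·ln 17.85 − 305.0 = 138.5·2.8820 − 305.0 = 94.157.
Rounded: 94.

94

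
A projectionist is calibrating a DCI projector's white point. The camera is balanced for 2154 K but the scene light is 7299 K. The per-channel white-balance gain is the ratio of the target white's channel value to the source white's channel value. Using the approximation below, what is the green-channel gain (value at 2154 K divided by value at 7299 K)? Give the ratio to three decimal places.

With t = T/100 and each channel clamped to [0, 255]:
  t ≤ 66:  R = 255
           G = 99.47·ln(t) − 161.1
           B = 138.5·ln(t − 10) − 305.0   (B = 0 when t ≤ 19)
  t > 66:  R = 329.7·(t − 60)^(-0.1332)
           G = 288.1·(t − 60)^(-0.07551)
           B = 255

At 7299 K (t = 72.99):
  G = 288.1·(72.99 − 60)^(-0.07551) = 288.1·12.99^(-0.07551) = 288.1·0.82397 = 237.386.
At 2154 K (t = 21.54):
  G = 99.47·ln 21.54 − 161.1 = 99.47·3.0699 − 161.1 = 144.264.
Gain = 144.264 / 237.386 = 0.6077 → 0.608.

0.608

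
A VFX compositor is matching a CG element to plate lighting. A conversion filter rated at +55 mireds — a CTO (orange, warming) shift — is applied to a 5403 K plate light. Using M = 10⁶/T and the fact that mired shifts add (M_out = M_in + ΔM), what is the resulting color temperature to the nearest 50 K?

M_in = 10⁶/5403 = 185.08 mireds.
M_out = 185.08 + (+55) = 240.08 mireds.
T_out = 10⁶/240.08 = 4165.2 K → 4150 K.

4150 K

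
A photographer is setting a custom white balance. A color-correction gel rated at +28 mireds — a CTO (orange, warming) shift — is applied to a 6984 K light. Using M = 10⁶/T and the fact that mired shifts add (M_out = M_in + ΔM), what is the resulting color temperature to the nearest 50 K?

5850 K

M_in = 10⁶/6984 = 143.18 mireds.
M_out = 143.18 + (+28) = 171.18 mireds.
T_out = 10⁶/171.18 = 5841.7 K → 5850 K.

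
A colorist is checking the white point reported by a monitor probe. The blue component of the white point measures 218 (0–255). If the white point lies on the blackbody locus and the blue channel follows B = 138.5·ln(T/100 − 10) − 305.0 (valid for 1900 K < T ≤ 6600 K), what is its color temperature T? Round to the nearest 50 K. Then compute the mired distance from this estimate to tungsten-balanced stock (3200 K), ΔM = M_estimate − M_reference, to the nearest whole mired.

ln(t − 10) = (218 + 305.0) / 138.5 = 3.7762.
t − 10 = e^3.7762 = 43.649, so t = 53.649.
T = 100·t = 5365 K → 5350 K to the nearest 50 K.
M_estimate = 10⁶/5350 = 186.92; M_reference = 10⁶/3200 = 312.50.
ΔM = 186.92 − 312.50 = -125.58 → -126 mireds.

-126 mireds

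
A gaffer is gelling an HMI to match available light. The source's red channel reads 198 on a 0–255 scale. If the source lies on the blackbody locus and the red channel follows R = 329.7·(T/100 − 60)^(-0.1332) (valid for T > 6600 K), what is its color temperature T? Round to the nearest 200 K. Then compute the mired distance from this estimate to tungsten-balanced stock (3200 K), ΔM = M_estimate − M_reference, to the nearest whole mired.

(t − 60)^(-0.1332) = 198/329.7 = 0.60055.
t − 60 = 0.60055^(1/-0.1332) = 0.60055^(-7.508) = 45.980, so t = 105.980.
T = 100·t = 10598 K → 10600 K to the nearest 200 K.
M_estimate = 10⁶/10600 = 94.34; M_reference = 10⁶/3200 = 312.50.
ΔM = 94.34 − 312.50 = -218.16 → -218 mireds.

-218 mireds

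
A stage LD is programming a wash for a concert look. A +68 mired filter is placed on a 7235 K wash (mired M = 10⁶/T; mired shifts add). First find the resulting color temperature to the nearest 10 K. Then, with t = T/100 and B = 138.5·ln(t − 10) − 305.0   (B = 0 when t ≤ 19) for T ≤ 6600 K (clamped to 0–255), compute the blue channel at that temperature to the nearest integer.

201

M_in = 10⁶/7235 = 138.22; M_out = 138.22 + (+68) = 206.22.
T_out = 10⁶/206.22 = 4849.3 K → 4850 K; t = 48.5.
B = 138.5·ln(48.5 − 10) − 305.0 = 138.5·ln 38.5 − 305.0 = 138.5·3.6507 − 305.0 = 200.616.
Rounded: 201.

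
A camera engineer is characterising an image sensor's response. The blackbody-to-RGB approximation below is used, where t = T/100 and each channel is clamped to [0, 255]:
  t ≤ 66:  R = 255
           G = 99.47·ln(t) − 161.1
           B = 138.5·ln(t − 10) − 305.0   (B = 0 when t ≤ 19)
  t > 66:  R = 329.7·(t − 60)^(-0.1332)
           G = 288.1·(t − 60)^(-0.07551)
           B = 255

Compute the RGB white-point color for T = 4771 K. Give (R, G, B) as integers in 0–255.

(255, 223, 198)

t = 4771/100 = 47.71; the t ≤ 66 branch applies.
R = 255 by definition for t ≤ 66.
G = 99.47·ln 47.71 − 161.1 = 99.47·3.8651 − 161.1 = 223.366.
B = 138.5·ln(47.71 − 10) − 305.0 = 138.5·ln 37.71 − 305.0 = 138.5·3.6299 − 305.0 = 197.745.
Rounded: (255, 223, 198).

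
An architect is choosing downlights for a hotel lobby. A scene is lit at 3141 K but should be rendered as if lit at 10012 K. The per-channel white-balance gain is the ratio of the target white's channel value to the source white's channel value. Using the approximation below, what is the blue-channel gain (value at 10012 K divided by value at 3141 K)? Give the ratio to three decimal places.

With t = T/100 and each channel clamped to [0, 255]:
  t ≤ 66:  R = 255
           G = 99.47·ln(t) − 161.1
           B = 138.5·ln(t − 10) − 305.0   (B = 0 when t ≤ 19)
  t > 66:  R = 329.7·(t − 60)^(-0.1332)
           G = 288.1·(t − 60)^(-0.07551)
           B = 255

2.137

At 3141 K (t = 31.41):
  B = 138.5·ln(31.41 − 10) − 305.0 = 138.5·ln 21.41 − 305.0 = 138.5·3.0639 − 305.0 = 119.344.
At 10012 K (t = 100.12):
  B = 255 by definition for t > 66.
Gain = 255.000 / 119.344 = 2.1367 → 2.137.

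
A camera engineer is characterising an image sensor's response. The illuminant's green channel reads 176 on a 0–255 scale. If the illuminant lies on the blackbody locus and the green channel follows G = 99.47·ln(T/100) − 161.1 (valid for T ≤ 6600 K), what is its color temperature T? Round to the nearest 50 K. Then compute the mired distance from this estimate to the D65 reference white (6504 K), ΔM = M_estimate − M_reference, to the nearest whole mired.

ln t = (176 + 161.1) / 99.47 = 3.3890.
t = e^3.3890 = 29.635.
T = 100·t = 2964 K → 2950 K to the nearest 50 K.
M_estimate = 10⁶/2950 = 338.98; M_reference = 10⁶/6504 = 153.75.
ΔM = 338.98 − 153.75 = 185.23 → +185 mireds.

+185 mireds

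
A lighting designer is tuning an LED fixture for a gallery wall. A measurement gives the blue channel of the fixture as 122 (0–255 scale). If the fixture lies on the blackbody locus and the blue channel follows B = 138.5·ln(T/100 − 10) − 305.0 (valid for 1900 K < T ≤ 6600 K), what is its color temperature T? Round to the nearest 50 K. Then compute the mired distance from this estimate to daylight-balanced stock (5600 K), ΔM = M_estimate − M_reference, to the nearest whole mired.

+134 mireds

ln(t − 10) = (122 + 305.0) / 138.5 = 3.0830.
t − 10 = e^3.0830 = 21.824, so t = 31.824.
T = 100·t = 3182 K → 3200 K to the nearest 50 K.
M_estimate = 10⁶/3200 = 312.50; M_reference = 10⁶/5600 = 178.57.
ΔM = 312.50 − 178.57 = 133.93 → +134 mireds.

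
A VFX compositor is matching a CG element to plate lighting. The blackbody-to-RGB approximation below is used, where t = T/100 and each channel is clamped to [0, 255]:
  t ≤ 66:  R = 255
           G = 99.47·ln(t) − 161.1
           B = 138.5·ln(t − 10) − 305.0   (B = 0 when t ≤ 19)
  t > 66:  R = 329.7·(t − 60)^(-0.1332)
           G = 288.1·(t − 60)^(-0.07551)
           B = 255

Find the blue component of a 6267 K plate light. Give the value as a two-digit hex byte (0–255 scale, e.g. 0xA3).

0xF4

t = 6267/100 = 62.67; the t ≤ 66 branch applies.
B = 138.5·ln(62.67 − 10) − 305.0 = 138.5·ln 52.67 − 305.0 = 138.5·3.9640 − 305.0 = 244.020.
Rounded: 244; in hex, 0xF4.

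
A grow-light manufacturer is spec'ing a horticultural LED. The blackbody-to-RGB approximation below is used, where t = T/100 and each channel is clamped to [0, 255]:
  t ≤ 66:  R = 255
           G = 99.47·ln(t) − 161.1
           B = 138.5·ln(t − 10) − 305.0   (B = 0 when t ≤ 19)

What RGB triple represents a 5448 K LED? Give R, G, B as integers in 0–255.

t = 5448/100 = 54.48; the t ≤ 66 branch applies.
R = 255 by definition for t ≤ 66.
G = 99.47·ln 54.48 − 161.1 = 99.47·3.9978 − 161.1 = 236.565.
B = 138.5·ln(54.48 − 10) − 305.0 = 138.5·ln 44.48 − 305.0 = 138.5·3.7950 − 305.0 = 220.613.
Rounded: (255, 237, 221).

R=255, G=237, B=221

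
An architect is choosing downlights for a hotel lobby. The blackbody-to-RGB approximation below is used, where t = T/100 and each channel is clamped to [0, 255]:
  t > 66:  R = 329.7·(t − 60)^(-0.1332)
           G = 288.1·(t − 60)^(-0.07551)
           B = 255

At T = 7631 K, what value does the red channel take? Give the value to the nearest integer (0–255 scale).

227

t = 7631/100 = 76.31; the t > 66 branch applies.
R = 329.7·(76.31 − 60)^(-0.1332) = 329.7·16.31^(-0.1332) = 329.7·0.68945 = 227.311.
Rounded: 227.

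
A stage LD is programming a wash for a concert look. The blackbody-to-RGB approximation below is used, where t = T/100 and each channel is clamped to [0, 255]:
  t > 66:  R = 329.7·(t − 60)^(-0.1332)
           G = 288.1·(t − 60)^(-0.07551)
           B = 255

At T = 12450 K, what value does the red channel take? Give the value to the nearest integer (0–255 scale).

189

t = 12450/100 = 124.5; the t > 66 branch applies.
R = 329.7·(124.5 − 60)^(-0.1332) = 329.7·64.5^(-0.1332) = 329.7·0.57407 = 189.272.
Rounded: 189.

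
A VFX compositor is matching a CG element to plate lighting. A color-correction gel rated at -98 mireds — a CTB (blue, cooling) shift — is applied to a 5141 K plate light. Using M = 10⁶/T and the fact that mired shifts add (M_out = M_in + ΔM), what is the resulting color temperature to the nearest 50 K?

10350 K

M_in = 10⁶/5141 = 194.51 mireds.
M_out = 194.51 + (-98) = 96.51 mireds.
T_out = 10⁶/96.51 = 10361.1 K → 10350 K.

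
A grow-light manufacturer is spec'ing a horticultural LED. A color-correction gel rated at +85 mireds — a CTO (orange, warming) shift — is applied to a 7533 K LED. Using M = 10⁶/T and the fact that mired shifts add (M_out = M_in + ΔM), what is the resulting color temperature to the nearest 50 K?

4600 K

M_in = 10⁶/7533 = 132.75 mireds.
M_out = 132.75 + (+85) = 217.75 mireds.
T_out = 10⁶/217.75 = 4592.4 K → 4600 K.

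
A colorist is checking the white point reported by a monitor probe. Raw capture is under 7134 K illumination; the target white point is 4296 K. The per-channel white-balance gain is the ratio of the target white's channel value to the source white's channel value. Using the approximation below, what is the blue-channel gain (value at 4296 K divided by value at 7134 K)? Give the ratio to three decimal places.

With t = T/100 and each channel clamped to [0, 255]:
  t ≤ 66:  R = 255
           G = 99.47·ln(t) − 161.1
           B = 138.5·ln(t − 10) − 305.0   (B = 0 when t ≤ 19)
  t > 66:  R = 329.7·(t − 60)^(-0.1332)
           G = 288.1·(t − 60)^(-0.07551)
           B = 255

0.702

At 7134 K (t = 71.34):
  B = 255 by definition for t > 66.
At 4296 K (t = 42.96):
  B = 138.5·ln(42.96 − 10) − 305.0 = 138.5·ln 32.96 − 305.0 = 138.5·3.4953 − 305.0 = 179.098.
Gain = 179.098 / 255.000 = 0.7023 → 0.702.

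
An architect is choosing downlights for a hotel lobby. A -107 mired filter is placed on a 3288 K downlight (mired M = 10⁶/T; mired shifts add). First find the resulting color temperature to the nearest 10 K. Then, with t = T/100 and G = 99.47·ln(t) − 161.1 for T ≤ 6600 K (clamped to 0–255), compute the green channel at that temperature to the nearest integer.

M_in = 10⁶/3288 = 304.14; M_out = 304.14 + (-107) = 197.14.
T_out = 10⁶/197.14 = 5072.6 K → 5070 K; t = 50.7.
G = 99.47·ln 50.7 − 161.1 = 99.47·3.9259 − 161.1 = 229.412.
Rounded: 229.

229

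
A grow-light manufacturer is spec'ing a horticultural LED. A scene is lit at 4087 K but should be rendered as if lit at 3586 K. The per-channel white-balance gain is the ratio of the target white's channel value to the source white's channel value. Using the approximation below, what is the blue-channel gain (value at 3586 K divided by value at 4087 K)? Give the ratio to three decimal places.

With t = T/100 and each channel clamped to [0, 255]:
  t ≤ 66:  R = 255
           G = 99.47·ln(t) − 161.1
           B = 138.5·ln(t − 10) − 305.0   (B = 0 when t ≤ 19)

At 4087 K (t = 40.87):
  B = 138.5·ln(40.87 − 10) − 305.0 = 138.5·ln 30.87 − 305.0 = 138.5·3.4298 − 305.0 = 170.025.
At 3586 K (t = 35.86):
  B = 138.5·ln(35.86 − 10) − 305.0 = 138.5·ln 25.86 − 305.0 = 138.5·3.2527 − 305.0 = 145.499.
Gain = 145.499 / 170.025 = 0.8557 → 0.856.

0.856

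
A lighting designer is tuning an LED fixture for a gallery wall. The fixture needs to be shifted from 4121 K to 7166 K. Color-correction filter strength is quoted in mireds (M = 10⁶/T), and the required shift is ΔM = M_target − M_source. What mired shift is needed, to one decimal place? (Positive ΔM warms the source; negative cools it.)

-103.1 mireds

M_source = 10⁶/4121 = 242.660; M_target = 10⁶/7166 = 139.548.
ΔM = 139.548 − 242.660 = -103.112 → -103.1 mireds, a cooling shift.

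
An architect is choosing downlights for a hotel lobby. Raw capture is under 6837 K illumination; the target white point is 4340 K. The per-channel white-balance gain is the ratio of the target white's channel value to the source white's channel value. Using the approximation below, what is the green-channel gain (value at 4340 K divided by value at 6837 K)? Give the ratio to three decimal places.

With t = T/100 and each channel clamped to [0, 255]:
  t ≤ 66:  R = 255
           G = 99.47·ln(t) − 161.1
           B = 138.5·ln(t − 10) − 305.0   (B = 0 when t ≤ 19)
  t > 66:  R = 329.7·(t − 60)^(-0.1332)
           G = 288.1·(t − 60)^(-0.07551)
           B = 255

At 6837 K (t = 68.37):
  G = 288.1·(68.37 − 60)^(-0.07551) = 288.1·8.37^(-0.07551) = 288.1·0.85178 = 245.396.
At 4340 K (t = 43.4):
  G = 99.47·ln 43.4 − 161.1 = 99.47·3.7705 − 161.1 = 213.948.
Gain = 213.948 / 245.396 = 0.8718 → 0.872.

0.872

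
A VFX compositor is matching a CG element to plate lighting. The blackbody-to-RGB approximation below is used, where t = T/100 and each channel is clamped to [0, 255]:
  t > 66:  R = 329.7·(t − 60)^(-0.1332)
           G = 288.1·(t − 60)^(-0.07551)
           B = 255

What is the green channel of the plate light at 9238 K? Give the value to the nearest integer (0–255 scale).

222

t = 9238/100 = 92.38; the t > 66 branch applies.
G = 288.1·(92.38 − 60)^(-0.07551) = 288.1·32.38^(-0.07551) = 288.1·0.76906 = 221.566.
Rounded: 222.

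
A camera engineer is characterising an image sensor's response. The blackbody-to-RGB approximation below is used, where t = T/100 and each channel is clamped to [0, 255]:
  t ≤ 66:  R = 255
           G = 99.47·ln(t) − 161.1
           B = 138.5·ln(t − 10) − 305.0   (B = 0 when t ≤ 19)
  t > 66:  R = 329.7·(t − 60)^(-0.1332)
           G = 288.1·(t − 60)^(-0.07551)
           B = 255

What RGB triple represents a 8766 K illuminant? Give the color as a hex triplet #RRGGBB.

#D4E0FF

t = 8766/100 = 87.66; the t > 66 branch applies.
R = 329.7·(87.66 − 60)^(-0.1332) = 329.7·27.66^(-0.1332) = 329.7·0.64261 = 211.867.
G = 288.1·(87.66 − 60)^(-0.07551) = 288.1·27.66^(-0.07551) = 288.1·0.77826 = 224.217.
B = 255 by definition for t > 66.
Rounded: (212, 224, 255).
In hex: #D4E0FF.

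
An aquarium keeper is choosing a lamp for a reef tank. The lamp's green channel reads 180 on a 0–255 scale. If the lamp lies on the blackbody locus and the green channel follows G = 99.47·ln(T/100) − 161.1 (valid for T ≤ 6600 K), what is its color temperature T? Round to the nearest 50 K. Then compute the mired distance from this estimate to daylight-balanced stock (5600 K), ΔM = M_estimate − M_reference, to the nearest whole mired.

ln t = (180 + 161.1) / 99.47 = 3.4292.
t = e^3.4292 = 30.851.
T = 100·t = 3085 K → 3100 K to the nearest 50 K.
M_estimate = 10⁶/3100 = 322.58; M_reference = 10⁶/5600 = 178.57.
ΔM = 322.58 − 178.57 = 144.01 → +144 mireds.

+144 mireds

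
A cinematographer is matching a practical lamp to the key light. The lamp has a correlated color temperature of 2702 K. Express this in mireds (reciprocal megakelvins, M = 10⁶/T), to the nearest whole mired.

M = 10⁶ / 2702 = 370.096 → 370 mireds.

370 mireds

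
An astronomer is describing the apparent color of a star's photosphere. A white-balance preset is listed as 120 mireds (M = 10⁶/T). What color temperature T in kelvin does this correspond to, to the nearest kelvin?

T = 10⁶ / 120 = 8333.33 K → 8333 K.

8333 K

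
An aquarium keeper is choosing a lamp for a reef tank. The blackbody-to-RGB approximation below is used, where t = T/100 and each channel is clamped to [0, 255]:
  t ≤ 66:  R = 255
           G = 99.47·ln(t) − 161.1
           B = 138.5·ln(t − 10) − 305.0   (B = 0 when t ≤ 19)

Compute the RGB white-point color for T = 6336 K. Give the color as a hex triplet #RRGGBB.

t = 6336/100 = 63.36; the t ≤ 66 branch applies.
R = 255 by definition for t ≤ 66.
G = 99.47·ln 63.36 − 161.1 = 99.47·4.1488 − 161.1 = 251.584.
B = 138.5·ln(63.36 − 10) − 305.0 = 138.5·ln 53.36 − 305.0 = 138.5·3.9771 − 305.0 = 245.823.
Rounded: (255, 252, 246).
In hex: #FFFCF6.

#FFFCF6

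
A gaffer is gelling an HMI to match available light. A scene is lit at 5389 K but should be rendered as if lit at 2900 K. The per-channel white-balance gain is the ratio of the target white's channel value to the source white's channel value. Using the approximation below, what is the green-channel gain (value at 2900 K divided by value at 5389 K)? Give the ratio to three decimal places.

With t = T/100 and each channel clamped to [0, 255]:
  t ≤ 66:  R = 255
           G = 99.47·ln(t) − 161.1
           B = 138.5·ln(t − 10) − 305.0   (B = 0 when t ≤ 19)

0.738

At 5389 K (t = 53.89):
  G = 99.47·ln 53.89 − 161.1 = 99.47·3.9869 − 161.1 = 235.481.
At 2900 K (t = 29):
  G = 99.47·ln 29 − 161.1 = 99.47·3.3673 − 161.1 = 173.845.
Gain = 173.845 / 235.481 = 0.7383 → 0.738.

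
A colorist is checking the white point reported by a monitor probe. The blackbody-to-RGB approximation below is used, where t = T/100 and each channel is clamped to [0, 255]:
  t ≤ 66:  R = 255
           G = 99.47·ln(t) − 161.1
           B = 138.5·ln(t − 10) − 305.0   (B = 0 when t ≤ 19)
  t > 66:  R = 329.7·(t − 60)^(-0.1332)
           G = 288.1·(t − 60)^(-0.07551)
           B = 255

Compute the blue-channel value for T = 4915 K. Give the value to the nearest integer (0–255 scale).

t = 4915/100 = 49.15; the t ≤ 66 branch applies.
B = 138.5·ln(49.15 − 10) − 305.0 = 138.5·ln 39.15 − 305.0 = 138.5·3.6674 − 305.0 = 202.935.
Rounded: 203.

203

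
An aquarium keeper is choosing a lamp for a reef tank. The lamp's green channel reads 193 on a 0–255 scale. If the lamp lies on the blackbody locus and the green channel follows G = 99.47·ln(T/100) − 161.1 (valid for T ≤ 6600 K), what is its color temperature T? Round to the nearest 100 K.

ln t = (193 + 161.1) / 99.47 = 3.5599.
t = e^3.5599 = 35.159.
T = 100·t = 3516 K → 3500 K to the nearest 100 K.

3500 K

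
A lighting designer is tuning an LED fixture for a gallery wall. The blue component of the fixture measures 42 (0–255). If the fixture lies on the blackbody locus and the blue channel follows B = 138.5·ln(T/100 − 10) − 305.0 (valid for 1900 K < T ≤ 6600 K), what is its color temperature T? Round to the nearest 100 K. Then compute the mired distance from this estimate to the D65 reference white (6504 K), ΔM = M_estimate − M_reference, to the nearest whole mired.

ln(t − 10) = (42 + 305.0) / 138.5 = 2.5054.
t − 10 = e^2.5054 = 12.249, so t = 22.249.
T = 100·t = 2225 K → 2200 K to the nearest 100 K.
M_estimate = 10⁶/2200 = 454.55; M_reference = 10⁶/6504 = 153.75.
ΔM = 454.55 − 153.75 = 300.79 → +301 mireds.

+301 mireds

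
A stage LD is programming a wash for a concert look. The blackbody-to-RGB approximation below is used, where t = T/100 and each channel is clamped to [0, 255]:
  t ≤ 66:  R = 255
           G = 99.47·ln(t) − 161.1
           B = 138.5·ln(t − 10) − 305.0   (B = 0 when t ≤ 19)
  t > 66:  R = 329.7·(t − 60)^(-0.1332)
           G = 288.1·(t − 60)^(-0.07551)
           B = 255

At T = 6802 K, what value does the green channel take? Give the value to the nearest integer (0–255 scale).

t = 6802/100 = 68.02; the t > 66 branch applies.
G = 288.1·(68.02 − 60)^(-0.07551) = 288.1·8.02^(-0.07551) = 288.1·0.85453 = 246.189.
Rounded: 246.

246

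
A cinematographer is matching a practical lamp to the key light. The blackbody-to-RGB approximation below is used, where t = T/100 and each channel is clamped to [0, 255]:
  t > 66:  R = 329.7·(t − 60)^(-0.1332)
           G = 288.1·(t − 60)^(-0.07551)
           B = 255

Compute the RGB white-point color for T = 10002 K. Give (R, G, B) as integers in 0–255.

(202, 218, 255)

t = 10002/100 = 100.02; the t > 66 branch applies.
R = 329.7·(100.02 − 60)^(-0.1332) = 329.7·40.02^(-0.1332) = 329.7·0.61175 = 201.695.
G = 288.1·(100.02 − 60)^(-0.07551) = 288.1·40.02^(-0.07551) = 288.1·0.75685 = 218.050.
B = 255 by definition for t > 66.
Rounded: (202, 218, 255).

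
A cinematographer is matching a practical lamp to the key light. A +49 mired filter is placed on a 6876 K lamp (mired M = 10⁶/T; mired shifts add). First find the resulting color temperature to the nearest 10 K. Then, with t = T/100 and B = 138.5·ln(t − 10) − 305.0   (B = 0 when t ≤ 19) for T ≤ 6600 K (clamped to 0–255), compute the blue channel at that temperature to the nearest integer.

211

M_in = 10⁶/6876 = 145.43; M_out = 145.43 + (+49) = 194.43.
T_out = 10⁶/194.43 = 5143.1 K → 5140 K; t = 51.4.
B = 138.5·ln(51.4 − 10) − 305.0 = 138.5·ln 41.4 − 305.0 = 138.5·3.7233 − 305.0 = 210.674.
Rounded: 211.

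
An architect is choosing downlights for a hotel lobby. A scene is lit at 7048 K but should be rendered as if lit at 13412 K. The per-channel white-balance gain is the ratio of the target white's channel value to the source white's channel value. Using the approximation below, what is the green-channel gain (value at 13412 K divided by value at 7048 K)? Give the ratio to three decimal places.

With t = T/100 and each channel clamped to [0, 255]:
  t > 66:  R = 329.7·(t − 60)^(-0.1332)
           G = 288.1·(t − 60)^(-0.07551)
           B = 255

0.863

At 7048 K (t = 70.48):
  G = 288.1·(70.48 − 60)^(-0.07551) = 288.1·10.48^(-0.07551) = 288.1·0.83744 = 241.266.
At 13412 K (t = 134.12):
  G = 288.1·(134.12 − 60)^(-0.07551) = 288.1·74.12^(-0.07551) = 288.1·0.72244 = 208.135.
Gain = 208.135 / 241.266 = 0.8627 → 0.863.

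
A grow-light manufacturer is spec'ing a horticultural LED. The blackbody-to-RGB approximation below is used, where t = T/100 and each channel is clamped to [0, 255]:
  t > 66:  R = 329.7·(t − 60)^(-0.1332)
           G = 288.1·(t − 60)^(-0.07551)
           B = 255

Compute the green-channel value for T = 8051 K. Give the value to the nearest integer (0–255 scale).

t = 8051/100 = 80.51; the t > 66 branch applies.
G = 288.1·(80.51 − 60)^(-0.07551) = 288.1·20.51^(-0.07551) = 288.1·0.79604 = 229.338.
Rounded: 229.

229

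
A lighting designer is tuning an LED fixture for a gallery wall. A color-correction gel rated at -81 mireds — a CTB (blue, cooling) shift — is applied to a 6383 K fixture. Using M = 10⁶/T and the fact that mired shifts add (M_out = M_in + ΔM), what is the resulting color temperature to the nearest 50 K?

M_in = 10⁶/6383 = 156.67 mireds.
M_out = 156.67 + (-81) = 75.67 mireds.
T_out = 10⁶/75.67 = 13216.0 K → 13200 K.

13200 K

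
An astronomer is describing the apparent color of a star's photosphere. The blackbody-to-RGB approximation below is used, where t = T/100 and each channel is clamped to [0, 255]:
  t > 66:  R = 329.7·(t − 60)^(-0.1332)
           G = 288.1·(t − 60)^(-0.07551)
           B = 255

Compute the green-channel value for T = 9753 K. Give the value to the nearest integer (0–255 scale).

219

t = 9753/100 = 97.53; the t > 66 branch applies.
G = 288.1·(97.53 − 60)^(-0.07551) = 288.1·37.53^(-0.07551) = 288.1·0.76053 = 219.110.
Rounded: 219.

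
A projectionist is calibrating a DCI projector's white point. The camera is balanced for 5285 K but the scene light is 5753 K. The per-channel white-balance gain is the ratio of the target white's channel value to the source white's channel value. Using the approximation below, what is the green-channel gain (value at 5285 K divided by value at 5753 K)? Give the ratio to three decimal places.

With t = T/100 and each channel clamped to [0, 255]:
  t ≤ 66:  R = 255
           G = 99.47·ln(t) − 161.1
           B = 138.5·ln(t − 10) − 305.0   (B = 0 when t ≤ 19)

At 5753 K (t = 57.53):
  G = 99.47·ln 57.53 − 161.1 = 99.47·4.0523 − 161.1 = 241.983.
At 5285 K (t = 52.85):
  G = 99.47·ln 52.85 − 161.1 = 99.47·3.9675 − 161.1 = 233.543.
Gain = 233.543 / 241.983 = 0.9651 → 0.965.

0.965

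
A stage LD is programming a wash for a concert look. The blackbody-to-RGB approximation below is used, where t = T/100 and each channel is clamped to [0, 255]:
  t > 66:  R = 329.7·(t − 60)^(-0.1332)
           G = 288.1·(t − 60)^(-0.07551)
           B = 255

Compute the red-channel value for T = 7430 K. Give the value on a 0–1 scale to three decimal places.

0.907

t = 7430/100 = 74.3; the t > 66 branch applies.
R = 329.7·(74.3 − 60)^(-0.1332) = 329.7·14.3^(-0.1332) = 329.7·0.70163 = 231.328.
On a 0–1 scale: 231.328/255 = 0.9072 → 0.907.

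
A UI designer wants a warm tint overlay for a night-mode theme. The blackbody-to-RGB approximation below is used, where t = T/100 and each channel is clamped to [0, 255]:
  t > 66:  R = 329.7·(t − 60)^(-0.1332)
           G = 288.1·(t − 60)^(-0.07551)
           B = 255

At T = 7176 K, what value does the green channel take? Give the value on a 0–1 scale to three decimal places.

t = 7176/100 = 71.76; the t > 66 branch applies.
G = 288.1·(71.76 − 60)^(-0.07551) = 288.1·11.76^(-0.07551) = 288.1·0.83018 = 239.176.
On a 0–1 scale: 239.176/255 = 0.9379 → 0.938.

0.938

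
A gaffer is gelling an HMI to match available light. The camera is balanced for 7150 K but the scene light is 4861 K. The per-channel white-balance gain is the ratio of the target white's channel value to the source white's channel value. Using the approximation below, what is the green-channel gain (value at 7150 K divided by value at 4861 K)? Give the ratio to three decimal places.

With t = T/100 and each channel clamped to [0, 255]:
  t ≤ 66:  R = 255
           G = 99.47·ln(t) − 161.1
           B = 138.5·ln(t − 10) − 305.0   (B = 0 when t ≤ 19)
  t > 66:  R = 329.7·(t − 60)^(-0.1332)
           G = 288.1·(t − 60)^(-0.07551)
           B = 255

At 4861 K (t = 48.61):
  G = 99.47·ln 48.61 − 161.1 = 99.47·3.8838 − 161.1 = 225.224.
At 7150 K (t = 71.5):
  G = 288.1·(71.5 − 60)^(-0.07551) = 288.1·11.5^(-0.07551) = 288.1·0.83159 = 239.580.
Gain = 239.580 / 225.224 = 1.0637 → 1.064.

1.064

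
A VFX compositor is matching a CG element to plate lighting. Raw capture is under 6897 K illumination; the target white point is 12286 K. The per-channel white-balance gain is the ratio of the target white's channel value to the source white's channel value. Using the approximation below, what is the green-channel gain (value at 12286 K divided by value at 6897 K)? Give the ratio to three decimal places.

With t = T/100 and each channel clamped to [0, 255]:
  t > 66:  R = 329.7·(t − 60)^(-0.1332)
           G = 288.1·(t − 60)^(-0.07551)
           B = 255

0.863

At 6897 K (t = 68.97):
  G = 288.1·(68.97 − 60)^(-0.07551) = 288.1·8.97^(-0.07551) = 288.1·0.84733 = 244.117.
At 12286 K (t = 122.86):
  G = 288.1·(122.86 − 60)^(-0.07551) = 288.1·62.86^(-0.07551) = 288.1·0.73148 = 210.741.
Gain = 210.741 / 244.117 = 0.8633 → 0.863.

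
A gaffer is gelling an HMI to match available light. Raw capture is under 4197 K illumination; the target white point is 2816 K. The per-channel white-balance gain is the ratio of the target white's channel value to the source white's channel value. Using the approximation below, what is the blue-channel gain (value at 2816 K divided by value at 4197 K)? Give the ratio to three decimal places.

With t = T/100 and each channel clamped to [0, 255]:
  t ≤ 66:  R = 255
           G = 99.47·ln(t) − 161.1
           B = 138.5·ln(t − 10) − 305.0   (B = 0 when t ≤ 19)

0.552

At 4197 K (t = 41.97):
  B = 138.5·ln(41.97 − 10) − 305.0 = 138.5·ln 31.97 − 305.0 = 138.5·3.4648 − 305.0 = 174.875.
At 2816 K (t = 28.16):
  B = 138.5·ln(28.16 − 10) − 305.0 = 138.5·ln 18.16 − 305.0 = 138.5·2.8992 − 305.0 = 96.542.
Gain = 96.542 / 174.875 = 0.5521 → 0.552.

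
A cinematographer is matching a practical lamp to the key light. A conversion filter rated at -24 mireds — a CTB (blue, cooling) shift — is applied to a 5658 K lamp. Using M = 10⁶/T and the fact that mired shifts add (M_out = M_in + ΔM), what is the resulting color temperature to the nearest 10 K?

M_in = 10⁶/5658 = 176.74 mireds.
M_out = 176.74 + (-24) = 152.74 mireds.
T_out = 10⁶/152.74 = 6547.0 K → 6550 K.

6550 K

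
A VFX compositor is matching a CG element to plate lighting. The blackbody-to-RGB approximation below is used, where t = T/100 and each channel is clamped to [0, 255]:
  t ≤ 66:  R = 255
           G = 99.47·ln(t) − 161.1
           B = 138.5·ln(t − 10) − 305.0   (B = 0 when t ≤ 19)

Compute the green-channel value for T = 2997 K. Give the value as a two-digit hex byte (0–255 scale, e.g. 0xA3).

0xB1

t = 2997/100 = 29.97; the t ≤ 66 branch applies.
G = 99.47·ln 29.97 − 161.1 = 99.47·3.4002 − 161.1 = 177.118.
Rounded: 177; in hex, 0xB1.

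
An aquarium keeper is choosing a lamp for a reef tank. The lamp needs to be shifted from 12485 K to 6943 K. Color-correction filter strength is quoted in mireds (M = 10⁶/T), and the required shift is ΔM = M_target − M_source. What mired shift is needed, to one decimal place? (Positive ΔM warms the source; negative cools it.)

+63.9 mireds

M_source = 10⁶/12485 = 80.096; M_target = 10⁶/6943 = 144.030.
ΔM = 144.030 − 80.096 = 63.934 → +63.9 mireds, a warming shift.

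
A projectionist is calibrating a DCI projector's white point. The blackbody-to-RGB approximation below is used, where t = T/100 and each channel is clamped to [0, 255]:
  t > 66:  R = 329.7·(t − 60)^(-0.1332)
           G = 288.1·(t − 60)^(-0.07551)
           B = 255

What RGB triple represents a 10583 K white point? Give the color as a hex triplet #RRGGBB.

t = 10583/100 = 105.83; the t > 66 branch applies.
R = 329.7·(105.83 − 60)^(-0.1332) = 329.7·45.83^(-0.1332) = 329.7·0.60081 = 198.086.
G = 288.1·(105.83 − 60)^(-0.07551) = 288.1·45.83^(-0.07551) = 288.1·0.74915 = 215.829.
B = 255 by definition for t > 66.
Rounded: (198, 216, 255).
In hex: #C6D8FF.

#C6D8FF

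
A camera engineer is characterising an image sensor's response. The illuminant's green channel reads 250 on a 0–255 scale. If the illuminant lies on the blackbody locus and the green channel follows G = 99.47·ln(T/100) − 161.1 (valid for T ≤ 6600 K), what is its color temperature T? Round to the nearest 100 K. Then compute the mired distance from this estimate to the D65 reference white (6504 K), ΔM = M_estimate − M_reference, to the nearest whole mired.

ln t = (250 + 161.1) / 99.47 = 4.1329.
t = e^4.1329 = 62.359.
T = 100·t = 6236 K → 6200 K to the nearest 100 K.
M_estimate = 10⁶/6200 = 161.29; M_reference = 10⁶/6504 = 153.75.
ΔM = 161.29 − 153.75 = 7.54 → +8 mireds.

+8 mireds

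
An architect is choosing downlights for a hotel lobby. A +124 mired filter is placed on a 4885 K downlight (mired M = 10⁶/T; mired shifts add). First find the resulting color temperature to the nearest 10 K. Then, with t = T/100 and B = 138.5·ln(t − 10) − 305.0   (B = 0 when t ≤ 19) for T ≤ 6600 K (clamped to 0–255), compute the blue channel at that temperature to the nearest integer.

M_in = 10⁶/4885 = 204.71; M_out = 204.71 + (+124) = 328.71.
T_out = 10⁶/328.71 = 3042.2 K → 3040 K; t = 30.4.
B = 138.5·ln(30.4 − 10) − 305.0 = 138.5·ln 20.4 − 305.0 = 138.5·3.0155 − 305.0 = 112.652.
Rounded: 113.

113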